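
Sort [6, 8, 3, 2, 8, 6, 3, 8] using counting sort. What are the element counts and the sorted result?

Count array: [0, 0, 1, 2, 0, 0, 2, 0, 3]
(count[i] = number of elements equal to i)
Cumulative count: [0, 0, 1, 3, 3, 3, 5, 5, 8]
Sorted: [2, 3, 3, 6, 6, 8, 8, 8]


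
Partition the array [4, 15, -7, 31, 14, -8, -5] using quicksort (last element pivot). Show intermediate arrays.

Partition 1: pivot=-5 at index 2 -> [-7, -8, -5, 31, 14, 15, 4]
Partition 2: pivot=-8 at index 0 -> [-8, -7, -5, 31, 14, 15, 4]
Partition 3: pivot=4 at index 3 -> [-8, -7, -5, 4, 14, 15, 31]
Partition 4: pivot=31 at index 6 -> [-8, -7, -5, 4, 14, 15, 31]
Partition 5: pivot=15 at index 5 -> [-8, -7, -5, 4, 14, 15, 31]


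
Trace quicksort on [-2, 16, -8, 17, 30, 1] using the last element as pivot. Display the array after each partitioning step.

Partition 1: pivot=1 at index 2 -> [-2, -8, 1, 17, 30, 16]
Partition 2: pivot=-8 at index 0 -> [-8, -2, 1, 17, 30, 16]
Partition 3: pivot=16 at index 3 -> [-8, -2, 1, 16, 30, 17]
Partition 4: pivot=17 at index 4 -> [-8, -2, 1, 16, 17, 30]


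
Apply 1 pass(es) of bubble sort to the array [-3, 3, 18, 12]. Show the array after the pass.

After pass 1: [-3, 3, 12, 18] (1 swaps)
Total swaps: 1


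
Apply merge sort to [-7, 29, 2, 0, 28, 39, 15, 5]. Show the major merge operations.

Divide and conquer:
  Merge [-7] + [29] -> [-7, 29]
  Merge [2] + [0] -> [0, 2]
  Merge [-7, 29] + [0, 2] -> [-7, 0, 2, 29]
  Merge [28] + [39] -> [28, 39]
  Merge [15] + [5] -> [5, 15]
  Merge [28, 39] + [5, 15] -> [5, 15, 28, 39]
  Merge [-7, 0, 2, 29] + [5, 15, 28, 39] -> [-7, 0, 2, 5, 15, 28, 29, 39]


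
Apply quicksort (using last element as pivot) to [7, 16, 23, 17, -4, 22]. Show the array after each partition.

Partition 1: pivot=22 at index 4 -> [7, 16, 17, -4, 22, 23]
Partition 2: pivot=-4 at index 0 -> [-4, 16, 17, 7, 22, 23]
Partition 3: pivot=7 at index 1 -> [-4, 7, 17, 16, 22, 23]
Partition 4: pivot=16 at index 2 -> [-4, 7, 16, 17, 22, 23]


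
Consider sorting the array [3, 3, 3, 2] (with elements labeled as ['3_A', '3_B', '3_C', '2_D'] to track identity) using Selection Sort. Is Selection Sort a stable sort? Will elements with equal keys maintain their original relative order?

Trace Selection Sort on the labeled array (the key is the number; the letter only tracks identity):
  Pass 1: minimum of unsorted part is 2_D at index 3; swap it with 3_A at index 0 -> [2_D, 3_B, 3_C, 3_A]
  Pass 2: minimum 3_B is already at index 1; no swap -> [2_D, 3_B, 3_C, 3_A]
  Pass 3: minimum 3_C is already at index 2; no swap -> [2_D, 3_B, 3_C, 3_A]
Final order: [2_D, 3_B, 3_C, 3_A]
Equal keys:
  value 3: originally 3_A, 3_B, 3_C; after sorting 3_B, 3_C, 3_A -> order changed
Equal keys were reordered, so Selection Sort is not stable: the long-range swap that moves the minimum into place can carry an element past an equal key. (One such input is enough; an unstable sort may happen to preserve order on other inputs, but it gives no guarantee.)
Answer: Not stable


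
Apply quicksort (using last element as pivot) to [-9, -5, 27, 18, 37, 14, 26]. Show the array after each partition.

Partition 1: pivot=26 at index 4 -> [-9, -5, 18, 14, 26, 27, 37]
Partition 2: pivot=14 at index 2 -> [-9, -5, 14, 18, 26, 27, 37]
Partition 3: pivot=-5 at index 1 -> [-9, -5, 14, 18, 26, 27, 37]
Partition 4: pivot=37 at index 6 -> [-9, -5, 14, 18, 26, 27, 37]


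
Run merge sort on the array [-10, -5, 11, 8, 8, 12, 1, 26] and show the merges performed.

Divide and conquer:
  Merge [-10] + [-5] -> [-10, -5]
  Merge [11] + [8] -> [8, 11]
  Merge [-10, -5] + [8, 11] -> [-10, -5, 8, 11]
  Merge [8] + [12] -> [8, 12]
  Merge [1] + [26] -> [1, 26]
  Merge [8, 12] + [1, 26] -> [1, 8, 12, 26]
  Merge [-10, -5, 8, 11] + [1, 8, 12, 26] -> [-10, -5, 1, 8, 8, 11, 12, 26]


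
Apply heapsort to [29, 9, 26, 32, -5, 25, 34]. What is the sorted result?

Build heap: [34, 32, 29, 9, -5, 25, 26]
Extract 34: [32, 26, 29, 9, -5, 25, 34]
Extract 32: [29, 26, 25, 9, -5, 32, 34]
Extract 29: [26, 9, 25, -5, 29, 32, 34]
Extract 26: [25, 9, -5, 26, 29, 32, 34]
Extract 25: [9, -5, 25, 26, 29, 32, 34]
Extract 9: [-5, 9, 25, 26, 29, 32, 34]


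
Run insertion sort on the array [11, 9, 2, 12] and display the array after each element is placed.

First element 11 is already 'sorted'
Insert 9: shifted 1 elements -> [9, 11, 2, 12]
Insert 2: shifted 2 elements -> [2, 9, 11, 12]
Insert 12: shifted 0 elements -> [2, 9, 11, 12]


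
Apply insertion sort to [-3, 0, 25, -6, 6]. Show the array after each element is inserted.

First element -3 is already 'sorted'
Insert 0: shifted 0 elements -> [-3, 0, 25, -6, 6]
Insert 25: shifted 0 elements -> [-3, 0, 25, -6, 6]
Insert -6: shifted 3 elements -> [-6, -3, 0, 25, 6]
Insert 6: shifted 1 elements -> [-6, -3, 0, 6, 25]


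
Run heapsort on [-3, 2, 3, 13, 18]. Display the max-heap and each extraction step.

Build heap: [18, 13, 3, -3, 2]
Extract 18: [13, 2, 3, -3, 18]
Extract 13: [3, 2, -3, 13, 18]
Extract 3: [2, -3, 3, 13, 18]
Extract 2: [-3, 2, 3, 13, 18]


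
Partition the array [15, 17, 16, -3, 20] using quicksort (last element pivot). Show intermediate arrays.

Partition 1: pivot=20 at index 4 -> [15, 17, 16, -3, 20]
Partition 2: pivot=-3 at index 0 -> [-3, 17, 16, 15, 20]
Partition 3: pivot=15 at index 1 -> [-3, 15, 16, 17, 20]
Partition 4: pivot=17 at index 3 -> [-3, 15, 16, 17, 20]


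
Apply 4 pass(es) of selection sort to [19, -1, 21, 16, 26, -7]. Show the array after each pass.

Pass 1: Select minimum -7 at index 5, swap -> [-7, -1, 21, 16, 26, 19]
Pass 2: Select minimum -1 at index 1, swap -> [-7, -1, 21, 16, 26, 19]
Pass 3: Select minimum 16 at index 3, swap -> [-7, -1, 16, 21, 26, 19]
Pass 4: Select minimum 19 at index 5, swap -> [-7, -1, 16, 19, 26, 21]


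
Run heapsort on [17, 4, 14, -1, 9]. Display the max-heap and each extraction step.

Build heap: [17, 9, 14, -1, 4]
Extract 17: [14, 9, 4, -1, 17]
Extract 14: [9, -1, 4, 14, 17]
Extract 9: [4, -1, 9, 14, 17]
Extract 4: [-1, 4, 9, 14, 17]


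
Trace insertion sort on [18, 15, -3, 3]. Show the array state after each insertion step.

First element 18 is already 'sorted'
Insert 15: shifted 1 elements -> [15, 18, -3, 3]
Insert -3: shifted 2 elements -> [-3, 15, 18, 3]
Insert 3: shifted 2 elements -> [-3, 3, 15, 18]


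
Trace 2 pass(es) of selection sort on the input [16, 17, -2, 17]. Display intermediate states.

Pass 1: Select minimum -2 at index 2, swap -> [-2, 17, 16, 17]
Pass 2: Select minimum 16 at index 2, swap -> [-2, 16, 17, 17]


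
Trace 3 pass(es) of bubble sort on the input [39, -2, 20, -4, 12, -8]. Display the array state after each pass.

After pass 1: [-2, 20, -4, 12, -8, 39] (5 swaps)
After pass 2: [-2, -4, 12, -8, 20, 39] (3 swaps)
After pass 3: [-4, -2, -8, 12, 20, 39] (2 swaps)
Total swaps: 10


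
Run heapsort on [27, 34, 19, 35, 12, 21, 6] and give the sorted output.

Build heap: [35, 34, 21, 27, 12, 19, 6]
Extract 35: [34, 27, 21, 6, 12, 19, 35]
Extract 34: [27, 19, 21, 6, 12, 34, 35]
Extract 27: [21, 19, 12, 6, 27, 34, 35]
Extract 21: [19, 6, 12, 21, 27, 34, 35]
Extract 19: [12, 6, 19, 21, 27, 34, 35]
Extract 12: [6, 12, 19, 21, 27, 34, 35]


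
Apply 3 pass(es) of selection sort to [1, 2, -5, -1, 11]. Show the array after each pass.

Pass 1: Select minimum -5 at index 2, swap -> [-5, 2, 1, -1, 11]
Pass 2: Select minimum -1 at index 3, swap -> [-5, -1, 1, 2, 11]
Pass 3: Select minimum 1 at index 2, swap -> [-5, -1, 1, 2, 11]


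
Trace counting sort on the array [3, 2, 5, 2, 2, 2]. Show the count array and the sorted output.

Count array: [0, 0, 4, 1, 0, 1]
(count[i] = number of elements equal to i)
Cumulative count: [0, 0, 4, 5, 5, 6]
Sorted: [2, 2, 2, 2, 3, 5]


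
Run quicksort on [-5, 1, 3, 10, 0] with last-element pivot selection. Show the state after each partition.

Partition 1: pivot=0 at index 1 -> [-5, 0, 3, 10, 1]
Partition 2: pivot=1 at index 2 -> [-5, 0, 1, 10, 3]
Partition 3: pivot=3 at index 3 -> [-5, 0, 1, 3, 10]


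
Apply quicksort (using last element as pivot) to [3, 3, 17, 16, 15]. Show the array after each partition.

Partition 1: pivot=15 at index 2 -> [3, 3, 15, 16, 17]
Partition 2: pivot=3 at index 1 -> [3, 3, 15, 16, 17]
Partition 3: pivot=17 at index 4 -> [3, 3, 15, 16, 17]


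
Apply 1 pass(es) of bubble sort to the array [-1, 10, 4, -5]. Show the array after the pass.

After pass 1: [-1, 4, -5, 10] (2 swaps)
Total swaps: 2


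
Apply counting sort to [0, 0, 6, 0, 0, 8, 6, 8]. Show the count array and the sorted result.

Count array: [4, 0, 0, 0, 0, 0, 2, 0, 2]
(count[i] = number of elements equal to i)
Cumulative count: [4, 4, 4, 4, 4, 4, 6, 6, 8]
Sorted: [0, 0, 0, 0, 6, 6, 8, 8]


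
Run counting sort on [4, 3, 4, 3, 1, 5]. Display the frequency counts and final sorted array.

Count array: [0, 1, 0, 2, 2, 1]
(count[i] = number of elements equal to i)
Cumulative count: [0, 1, 1, 3, 5, 6]
Sorted: [1, 3, 3, 4, 4, 5]


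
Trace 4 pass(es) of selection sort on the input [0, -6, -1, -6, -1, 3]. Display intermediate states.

Pass 1: Select minimum -6 at index 1, swap -> [-6, 0, -1, -6, -1, 3]
Pass 2: Select minimum -6 at index 3, swap -> [-6, -6, -1, 0, -1, 3]
Pass 3: Select minimum -1 at index 2, swap -> [-6, -6, -1, 0, -1, 3]
Pass 4: Select minimum -1 at index 4, swap -> [-6, -6, -1, -1, 0, 3]


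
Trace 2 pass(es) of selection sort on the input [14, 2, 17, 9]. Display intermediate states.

Pass 1: Select minimum 2 at index 1, swap -> [2, 14, 17, 9]
Pass 2: Select minimum 9 at index 3, swap -> [2, 9, 17, 14]


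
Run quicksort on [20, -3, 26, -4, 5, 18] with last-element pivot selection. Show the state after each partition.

Partition 1: pivot=18 at index 3 -> [-3, -4, 5, 18, 26, 20]
Partition 2: pivot=5 at index 2 -> [-3, -4, 5, 18, 26, 20]
Partition 3: pivot=-4 at index 0 -> [-4, -3, 5, 18, 26, 20]
Partition 4: pivot=20 at index 4 -> [-4, -3, 5, 18, 20, 26]


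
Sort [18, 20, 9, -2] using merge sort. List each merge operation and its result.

Divide and conquer:
  Merge [18] + [20] -> [18, 20]
  Merge [9] + [-2] -> [-2, 9]
  Merge [18, 20] + [-2, 9] -> [-2, 9, 18, 20]


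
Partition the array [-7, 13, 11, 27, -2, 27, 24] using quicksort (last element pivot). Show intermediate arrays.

Partition 1: pivot=24 at index 4 -> [-7, 13, 11, -2, 24, 27, 27]
Partition 2: pivot=-2 at index 1 -> [-7, -2, 11, 13, 24, 27, 27]
Partition 3: pivot=13 at index 3 -> [-7, -2, 11, 13, 24, 27, 27]
Partition 4: pivot=27 at index 6 -> [-7, -2, 11, 13, 24, 27, 27]


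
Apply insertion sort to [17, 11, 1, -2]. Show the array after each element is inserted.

First element 17 is already 'sorted'
Insert 11: shifted 1 elements -> [11, 17, 1, -2]
Insert 1: shifted 2 elements -> [1, 11, 17, -2]
Insert -2: shifted 3 elements -> [-2, 1, 11, 17]


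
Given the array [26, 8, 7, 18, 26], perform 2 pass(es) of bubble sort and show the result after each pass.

After pass 1: [8, 7, 18, 26, 26] (3 swaps)
After pass 2: [7, 8, 18, 26, 26] (1 swaps)
Total swaps: 4


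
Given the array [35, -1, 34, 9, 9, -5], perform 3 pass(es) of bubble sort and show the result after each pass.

After pass 1: [-1, 34, 9, 9, -5, 35] (5 swaps)
After pass 2: [-1, 9, 9, -5, 34, 35] (3 swaps)
After pass 3: [-1, 9, -5, 9, 34, 35] (1 swaps)
Total swaps: 9


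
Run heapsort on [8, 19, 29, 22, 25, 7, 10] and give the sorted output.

Build heap: [29, 25, 10, 22, 19, 7, 8]
Extract 29: [25, 22, 10, 8, 19, 7, 29]
Extract 25: [22, 19, 10, 8, 7, 25, 29]
Extract 22: [19, 8, 10, 7, 22, 25, 29]
Extract 19: [10, 8, 7, 19, 22, 25, 29]
Extract 10: [8, 7, 10, 19, 22, 25, 29]
Extract 8: [7, 8, 10, 19, 22, 25, 29]


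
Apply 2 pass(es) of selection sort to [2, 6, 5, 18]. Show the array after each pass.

Pass 1: Select minimum 2 at index 0, swap -> [2, 6, 5, 18]
Pass 2: Select minimum 5 at index 2, swap -> [2, 5, 6, 18]


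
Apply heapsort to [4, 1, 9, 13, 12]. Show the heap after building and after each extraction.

Build heap: [13, 12, 9, 1, 4]
Extract 13: [12, 4, 9, 1, 13]
Extract 12: [9, 4, 1, 12, 13]
Extract 9: [4, 1, 9, 12, 13]
Extract 4: [1, 4, 9, 12, 13]


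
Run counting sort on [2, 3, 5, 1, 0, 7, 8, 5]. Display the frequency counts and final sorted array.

Count array: [1, 1, 1, 1, 0, 2, 0, 1, 1]
(count[i] = number of elements equal to i)
Cumulative count: [1, 2, 3, 4, 4, 6, 6, 7, 8]
Sorted: [0, 1, 2, 3, 5, 5, 7, 8]


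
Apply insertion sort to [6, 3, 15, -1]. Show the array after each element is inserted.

First element 6 is already 'sorted'
Insert 3: shifted 1 elements -> [3, 6, 15, -1]
Insert 15: shifted 0 elements -> [3, 6, 15, -1]
Insert -1: shifted 3 elements -> [-1, 3, 6, 15]


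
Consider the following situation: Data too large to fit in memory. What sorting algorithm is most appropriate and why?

Best choice: External merge sort
Reason: Minimizes disk I/O by sequential reads/writes


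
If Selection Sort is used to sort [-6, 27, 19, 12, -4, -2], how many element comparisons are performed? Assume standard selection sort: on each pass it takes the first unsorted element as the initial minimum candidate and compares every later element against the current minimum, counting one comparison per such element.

Pass 1: scan indices 1..5 for the minimum = 5 comparison(s); min is -6, place at index 0 -> [-6, 27, 19, 12, -4, -2]
Pass 2: scan indices 2..5 for the minimum = 4 comparison(s); min is -4, place at index 1 -> [-6, -4, 19, 12, 27, -2]
Pass 3: scan indices 3..5 for the minimum = 3 comparison(s); min is -2, place at index 2 -> [-6, -4, -2, 12, 27, 19]
Pass 4: scan indices 4..5 for the minimum = 2 comparison(s); min is 12, place at index 3 -> [-6, -4, -2, 12, 27, 19]
Pass 5: scan indices 5..5 for the minimum = 1 comparison(s); min is 19, place at index 4 -> [-6, -4, -2, 12, 19, 27]
Selection sort always scans the whole unsorted suffix, so the count is (n-1) + (n-2) + ... + 1 = n(n-1)/2 = 6*5/2 = 15 regardless of the input order.
Total comparisons: 5 + 4 + 3 + 2 + 1 = 15


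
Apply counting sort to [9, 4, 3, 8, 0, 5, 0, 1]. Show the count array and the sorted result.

Count array: [2, 1, 0, 1, 1, 1, 0, 0, 1, 1]
(count[i] = number of elements equal to i)
Cumulative count: [2, 3, 3, 4, 5, 6, 6, 6, 7, 8]
Sorted: [0, 0, 1, 3, 4, 5, 8, 9]


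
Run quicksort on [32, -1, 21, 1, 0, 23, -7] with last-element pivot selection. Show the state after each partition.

Partition 1: pivot=-7 at index 0 -> [-7, -1, 21, 1, 0, 23, 32]
Partition 2: pivot=32 at index 6 -> [-7, -1, 21, 1, 0, 23, 32]
Partition 3: pivot=23 at index 5 -> [-7, -1, 21, 1, 0, 23, 32]
Partition 4: pivot=0 at index 2 -> [-7, -1, 0, 1, 21, 23, 32]
Partition 5: pivot=21 at index 4 -> [-7, -1, 0, 1, 21, 23, 32]


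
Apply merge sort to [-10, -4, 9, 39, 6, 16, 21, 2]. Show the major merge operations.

Divide and conquer:
  Merge [-10] + [-4] -> [-10, -4]
  Merge [9] + [39] -> [9, 39]
  Merge [-10, -4] + [9, 39] -> [-10, -4, 9, 39]
  Merge [6] + [16] -> [6, 16]
  Merge [21] + [2] -> [2, 21]
  Merge [6, 16] + [2, 21] -> [2, 6, 16, 21]
  Merge [-10, -4, 9, 39] + [2, 6, 16, 21] -> [-10, -4, 2, 6, 9, 16, 21, 39]


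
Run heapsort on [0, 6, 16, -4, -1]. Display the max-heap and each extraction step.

Build heap: [16, 6, 0, -4, -1]
Extract 16: [6, -1, 0, -4, 16]
Extract 6: [0, -1, -4, 6, 16]
Extract 0: [-1, -4, 0, 6, 16]
Extract -1: [-4, -1, 0, 6, 16]


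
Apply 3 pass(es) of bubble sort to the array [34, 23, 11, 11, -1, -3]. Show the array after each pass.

After pass 1: [23, 11, 11, -1, -3, 34] (5 swaps)
After pass 2: [11, 11, -1, -3, 23, 34] (4 swaps)
After pass 3: [11, -1, -3, 11, 23, 34] (2 swaps)
Total swaps: 11


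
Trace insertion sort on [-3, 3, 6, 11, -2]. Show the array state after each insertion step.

First element -3 is already 'sorted'
Insert 3: shifted 0 elements -> [-3, 3, 6, 11, -2]
Insert 6: shifted 0 elements -> [-3, 3, 6, 11, -2]
Insert 11: shifted 0 elements -> [-3, 3, 6, 11, -2]
Insert -2: shifted 3 elements -> [-3, -2, 3, 6, 11]


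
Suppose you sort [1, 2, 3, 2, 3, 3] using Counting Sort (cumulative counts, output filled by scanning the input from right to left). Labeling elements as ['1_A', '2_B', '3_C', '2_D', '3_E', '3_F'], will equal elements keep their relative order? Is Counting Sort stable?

Trace Counting Sort on the labeled array (the key is the number; the letter only tracks identity):
  Counts for values 0..3: [0, 1, 2, 3]
  Cumulative counts: [0, 1, 3, 6]
  Scan right to left: place 3_F at output index 5
  Scan right to left: place 3_E at output index 4
  Scan right to left: place 2_D at output index 2
  Scan right to left: place 3_C at output index 3
  Scan right to left: place 2_B at output index 1
  Scan right to left: place 1_A at output index 0
  Output: [1_A, 2_B, 2_D, 3_C, 3_E, 3_F]
Equal keys:
  value 2: originally 2_B, 2_D; after sorting 2_B, 2_D -> order preserved
  value 3: originally 3_C, 3_E, 3_F; after sorting 3_C, 3_E, 3_F -> order preserved
All equal keys kept their original relative order. Counting Sort is stable: scanning the input right to left with decreasing cumulative counts places later duplicates at later output positions.
Answer: Stable


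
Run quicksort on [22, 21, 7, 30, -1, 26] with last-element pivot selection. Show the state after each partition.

Partition 1: pivot=26 at index 4 -> [22, 21, 7, -1, 26, 30]
Partition 2: pivot=-1 at index 0 -> [-1, 21, 7, 22, 26, 30]
Partition 3: pivot=22 at index 3 -> [-1, 21, 7, 22, 26, 30]
Partition 4: pivot=7 at index 1 -> [-1, 7, 21, 22, 26, 30]


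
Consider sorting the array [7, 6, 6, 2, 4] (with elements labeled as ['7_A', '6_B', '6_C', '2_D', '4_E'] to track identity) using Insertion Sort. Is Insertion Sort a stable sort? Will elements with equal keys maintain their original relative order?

Trace Insertion Sort on the labeled array (the key is the number; the letter only tracks identity):
  Insert 6_B at index 0: [6_B, 7_A, 6_C, 2_D, 4_E]
  Insert 6_C at index 1: [6_B, 6_C, 7_A, 2_D, 4_E]
  Insert 2_D at index 0: [2_D, 6_B, 6_C, 7_A, 4_E]
  Insert 4_E at index 1: [2_D, 4_E, 6_B, 6_C, 7_A]
Final order: [2_D, 4_E, 6_B, 6_C, 7_A]
Equal keys:
  value 6: originally 6_B, 6_C; after sorting 6_B, 6_C -> order preserved
All equal keys kept their original relative order. Insertion Sort is stable: elements are shifted only while they are strictly greater than the key, so a key is inserted after any equal elements already placed.
Answer: Stable


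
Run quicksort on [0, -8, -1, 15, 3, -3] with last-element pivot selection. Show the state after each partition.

Partition 1: pivot=-3 at index 1 -> [-8, -3, -1, 15, 3, 0]
Partition 2: pivot=0 at index 3 -> [-8, -3, -1, 0, 3, 15]
Partition 3: pivot=15 at index 5 -> [-8, -3, -1, 0, 3, 15]


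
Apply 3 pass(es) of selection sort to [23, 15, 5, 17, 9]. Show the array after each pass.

Pass 1: Select minimum 5 at index 2, swap -> [5, 15, 23, 17, 9]
Pass 2: Select minimum 9 at index 4, swap -> [5, 9, 23, 17, 15]
Pass 3: Select minimum 15 at index 4, swap -> [5, 9, 15, 17, 23]


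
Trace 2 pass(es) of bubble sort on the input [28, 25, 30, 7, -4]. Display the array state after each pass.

After pass 1: [25, 28, 7, -4, 30] (3 swaps)
After pass 2: [25, 7, -4, 28, 30] (2 swaps)
Total swaps: 5


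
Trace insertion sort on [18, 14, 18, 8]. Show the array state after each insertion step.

First element 18 is already 'sorted'
Insert 14: shifted 1 elements -> [14, 18, 18, 8]
Insert 18: shifted 0 elements -> [14, 18, 18, 8]
Insert 8: shifted 3 elements -> [8, 14, 18, 18]


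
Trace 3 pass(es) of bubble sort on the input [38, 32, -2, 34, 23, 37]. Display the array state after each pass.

After pass 1: [32, -2, 34, 23, 37, 38] (5 swaps)
After pass 2: [-2, 32, 23, 34, 37, 38] (2 swaps)
After pass 3: [-2, 23, 32, 34, 37, 38] (1 swaps)
Total swaps: 8


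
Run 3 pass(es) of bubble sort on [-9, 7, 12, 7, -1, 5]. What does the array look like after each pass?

After pass 1: [-9, 7, 7, -1, 5, 12] (3 swaps)
After pass 2: [-9, 7, -1, 5, 7, 12] (2 swaps)
After pass 3: [-9, -1, 5, 7, 7, 12] (2 swaps)
Total swaps: 7


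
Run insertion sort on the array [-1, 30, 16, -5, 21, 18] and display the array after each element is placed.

First element -1 is already 'sorted'
Insert 30: shifted 0 elements -> [-1, 30, 16, -5, 21, 18]
Insert 16: shifted 1 elements -> [-1, 16, 30, -5, 21, 18]
Insert -5: shifted 3 elements -> [-5, -1, 16, 30, 21, 18]
Insert 21: shifted 1 elements -> [-5, -1, 16, 21, 30, 18]
Insert 18: shifted 2 elements -> [-5, -1, 16, 18, 21, 30]


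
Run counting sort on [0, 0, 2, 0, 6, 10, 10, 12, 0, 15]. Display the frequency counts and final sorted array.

Count array: [4, 0, 1, 0, 0, 0, 1, 0, 0, 0, 2, 0, 1, 0, 0, 1]
(count[i] = number of elements equal to i)
Cumulative count: [4, 4, 5, 5, 5, 5, 6, 6, 6, 6, 8, 8, 9, 9, 9, 10]
Sorted: [0, 0, 0, 0, 2, 6, 10, 10, 12, 15]


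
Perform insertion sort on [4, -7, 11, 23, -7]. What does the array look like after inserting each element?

First element 4 is already 'sorted'
Insert -7: shifted 1 elements -> [-7, 4, 11, 23, -7]
Insert 11: shifted 0 elements -> [-7, 4, 11, 23, -7]
Insert 23: shifted 0 elements -> [-7, 4, 11, 23, -7]
Insert -7: shifted 3 elements -> [-7, -7, 4, 11, 23]


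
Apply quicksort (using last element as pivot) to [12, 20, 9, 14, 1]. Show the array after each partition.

Partition 1: pivot=1 at index 0 -> [1, 20, 9, 14, 12]
Partition 2: pivot=12 at index 2 -> [1, 9, 12, 14, 20]
Partition 3: pivot=20 at index 4 -> [1, 9, 12, 14, 20]


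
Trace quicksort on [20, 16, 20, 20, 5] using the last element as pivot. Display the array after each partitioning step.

Partition 1: pivot=5 at index 0 -> [5, 16, 20, 20, 20]
Partition 2: pivot=20 at index 4 -> [5, 16, 20, 20, 20]
Partition 3: pivot=20 at index 3 -> [5, 16, 20, 20, 20]
Partition 4: pivot=20 at index 2 -> [5, 16, 20, 20, 20]


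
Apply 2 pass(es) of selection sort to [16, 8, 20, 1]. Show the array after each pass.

Pass 1: Select minimum 1 at index 3, swap -> [1, 8, 20, 16]
Pass 2: Select minimum 8 at index 1, swap -> [1, 8, 20, 16]


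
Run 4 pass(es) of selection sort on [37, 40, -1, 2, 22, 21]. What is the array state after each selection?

Pass 1: Select minimum -1 at index 2, swap -> [-1, 40, 37, 2, 22, 21]
Pass 2: Select minimum 2 at index 3, swap -> [-1, 2, 37, 40, 22, 21]
Pass 3: Select minimum 21 at index 5, swap -> [-1, 2, 21, 40, 22, 37]
Pass 4: Select minimum 22 at index 4, swap -> [-1, 2, 21, 22, 40, 37]


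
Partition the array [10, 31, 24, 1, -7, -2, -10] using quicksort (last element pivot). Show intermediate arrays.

Partition 1: pivot=-10 at index 0 -> [-10, 31, 24, 1, -7, -2, 10]
Partition 2: pivot=10 at index 4 -> [-10, 1, -7, -2, 10, 31, 24]
Partition 3: pivot=-2 at index 2 -> [-10, -7, -2, 1, 10, 31, 24]
Partition 4: pivot=24 at index 5 -> [-10, -7, -2, 1, 10, 24, 31]


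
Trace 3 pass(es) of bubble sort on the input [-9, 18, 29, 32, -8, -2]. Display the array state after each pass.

After pass 1: [-9, 18, 29, -8, -2, 32] (2 swaps)
After pass 2: [-9, 18, -8, -2, 29, 32] (2 swaps)
After pass 3: [-9, -8, -2, 18, 29, 32] (2 swaps)
Total swaps: 6


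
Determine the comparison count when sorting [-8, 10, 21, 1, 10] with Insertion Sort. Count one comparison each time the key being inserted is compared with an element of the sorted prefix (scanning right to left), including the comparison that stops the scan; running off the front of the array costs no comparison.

Insert 10: -8 <= 10 (stop) = 1 comparison(s) -> [-8, 10, 21, 1, 10]
Insert 21: 10 <= 21 (stop) = 1 comparison(s) -> [-8, 10, 21, 1, 10]
Insert 1: 21 > 1 (shift), 10 > 1 (shift), -8 <= 1 (stop) = 3 comparison(s) -> [-8, 1, 10, 21, 10]
Insert 10: 21 > 10 (shift), 10 <= 10 (stop) = 2 comparison(s) -> [-8, 1, 10, 10, 21]
Total comparisons: 1 + 1 + 3 + 2 = 7


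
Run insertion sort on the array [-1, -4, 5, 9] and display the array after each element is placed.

First element -1 is already 'sorted'
Insert -4: shifted 1 elements -> [-4, -1, 5, 9]
Insert 5: shifted 0 elements -> [-4, -1, 5, 9]
Insert 9: shifted 0 elements -> [-4, -1, 5, 9]


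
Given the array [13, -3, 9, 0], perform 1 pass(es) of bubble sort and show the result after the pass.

After pass 1: [-3, 9, 0, 13] (3 swaps)
Total swaps: 3


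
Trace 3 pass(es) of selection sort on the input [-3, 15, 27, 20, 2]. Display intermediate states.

Pass 1: Select minimum -3 at index 0, swap -> [-3, 15, 27, 20, 2]
Pass 2: Select minimum 2 at index 4, swap -> [-3, 2, 27, 20, 15]
Pass 3: Select minimum 15 at index 4, swap -> [-3, 2, 15, 20, 27]


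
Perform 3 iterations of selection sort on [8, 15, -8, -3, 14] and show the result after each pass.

Pass 1: Select minimum -8 at index 2, swap -> [-8, 15, 8, -3, 14]
Pass 2: Select minimum -3 at index 3, swap -> [-8, -3, 8, 15, 14]
Pass 3: Select minimum 8 at index 2, swap -> [-8, -3, 8, 15, 14]


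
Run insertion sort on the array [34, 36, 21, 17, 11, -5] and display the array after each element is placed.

First element 34 is already 'sorted'
Insert 36: shifted 0 elements -> [34, 36, 21, 17, 11, -5]
Insert 21: shifted 2 elements -> [21, 34, 36, 17, 11, -5]
Insert 17: shifted 3 elements -> [17, 21, 34, 36, 11, -5]
Insert 11: shifted 4 elements -> [11, 17, 21, 34, 36, -5]
Insert -5: shifted 5 elements -> [-5, 11, 17, 21, 34, 36]


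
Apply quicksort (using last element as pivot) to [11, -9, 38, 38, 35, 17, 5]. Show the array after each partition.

Partition 1: pivot=5 at index 1 -> [-9, 5, 38, 38, 35, 17, 11]
Partition 2: pivot=11 at index 2 -> [-9, 5, 11, 38, 35, 17, 38]
Partition 3: pivot=38 at index 6 -> [-9, 5, 11, 38, 35, 17, 38]
Partition 4: pivot=17 at index 3 -> [-9, 5, 11, 17, 35, 38, 38]
Partition 5: pivot=38 at index 5 -> [-9, 5, 11, 17, 35, 38, 38]


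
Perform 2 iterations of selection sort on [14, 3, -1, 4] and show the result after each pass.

Pass 1: Select minimum -1 at index 2, swap -> [-1, 3, 14, 4]
Pass 2: Select minimum 3 at index 1, swap -> [-1, 3, 14, 4]


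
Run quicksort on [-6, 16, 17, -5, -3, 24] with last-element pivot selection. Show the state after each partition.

Partition 1: pivot=24 at index 5 -> [-6, 16, 17, -5, -3, 24]
Partition 2: pivot=-3 at index 2 -> [-6, -5, -3, 16, 17, 24]
Partition 3: pivot=-5 at index 1 -> [-6, -5, -3, 16, 17, 24]
Partition 4: pivot=17 at index 4 -> [-6, -5, -3, 16, 17, 24]


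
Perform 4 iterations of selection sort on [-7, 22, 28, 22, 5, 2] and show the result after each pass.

Pass 1: Select minimum -7 at index 0, swap -> [-7, 22, 28, 22, 5, 2]
Pass 2: Select minimum 2 at index 5, swap -> [-7, 2, 28, 22, 5, 22]
Pass 3: Select minimum 5 at index 4, swap -> [-7, 2, 5, 22, 28, 22]
Pass 4: Select minimum 22 at index 3, swap -> [-7, 2, 5, 22, 28, 22]


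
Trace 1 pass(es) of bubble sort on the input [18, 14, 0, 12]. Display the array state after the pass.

After pass 1: [14, 0, 12, 18] (3 swaps)
Total swaps: 3


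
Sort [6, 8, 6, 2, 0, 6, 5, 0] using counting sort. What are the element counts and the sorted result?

Count array: [2, 0, 1, 0, 0, 1, 3, 0, 1]
(count[i] = number of elements equal to i)
Cumulative count: [2, 2, 3, 3, 3, 4, 7, 7, 8]
Sorted: [0, 0, 2, 5, 6, 6, 6, 8]


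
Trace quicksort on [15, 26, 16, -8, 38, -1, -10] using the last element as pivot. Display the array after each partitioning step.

Partition 1: pivot=-10 at index 0 -> [-10, 26, 16, -8, 38, -1, 15]
Partition 2: pivot=15 at index 3 -> [-10, -8, -1, 15, 38, 16, 26]
Partition 3: pivot=-1 at index 2 -> [-10, -8, -1, 15, 38, 16, 26]
Partition 4: pivot=26 at index 5 -> [-10, -8, -1, 15, 16, 26, 38]


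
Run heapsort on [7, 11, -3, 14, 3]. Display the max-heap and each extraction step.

Build heap: [14, 11, -3, 7, 3]
Extract 14: [11, 7, -3, 3, 14]
Extract 11: [7, 3, -3, 11, 14]
Extract 7: [3, -3, 7, 11, 14]
Extract 3: [-3, 3, 7, 11, 14]


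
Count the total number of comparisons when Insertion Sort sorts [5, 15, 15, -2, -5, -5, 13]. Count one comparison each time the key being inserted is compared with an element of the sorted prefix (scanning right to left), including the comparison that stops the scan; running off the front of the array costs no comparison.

Insert 15: 5 <= 15 (stop) = 1 comparison(s) -> [5, 15, 15, -2, -5, -5, 13]
Insert 15: 15 <= 15 (stop) = 1 comparison(s) -> [5, 15, 15, -2, -5, -5, 13]
Insert -2: 15 > -2 (shift), 15 > -2 (shift), 5 > -2 (shift), reached front = 3 comparison(s) -> [-2, 5, 15, 15, -5, -5, 13]
Insert -5: 15 > -5 (shift), 15 > -5 (shift), 5 > -5 (shift), -2 > -5 (shift), reached front = 4 comparison(s) -> [-5, -2, 5, 15, 15, -5, 13]
Insert -5: 15 > -5 (shift), 15 > -5 (shift), 5 > -5 (shift), -2 > -5 (shift), -5 <= -5 (stop) = 5 comparison(s) -> [-5, -5, -2, 5, 15, 15, 13]
Insert 13: 15 > 13 (shift), 15 > 13 (shift), 5 <= 13 (stop) = 3 comparison(s) -> [-5, -5, -2, 5, 13, 15, 15]
Total comparisons: 1 + 1 + 3 + 4 + 5 + 3 = 17


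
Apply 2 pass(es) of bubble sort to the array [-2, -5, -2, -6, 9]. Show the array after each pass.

After pass 1: [-5, -2, -6, -2, 9] (2 swaps)
After pass 2: [-5, -6, -2, -2, 9] (1 swaps)
Total swaps: 3


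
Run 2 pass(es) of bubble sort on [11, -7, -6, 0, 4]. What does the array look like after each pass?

After pass 1: [-7, -6, 0, 4, 11] (4 swaps)
After pass 2: [-7, -6, 0, 4, 11] (0 swaps)
Total swaps: 4


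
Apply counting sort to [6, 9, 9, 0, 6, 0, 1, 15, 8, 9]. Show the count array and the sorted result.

Count array: [2, 1, 0, 0, 0, 0, 2, 0, 1, 3, 0, 0, 0, 0, 0, 1]
(count[i] = number of elements equal to i)
Cumulative count: [2, 3, 3, 3, 3, 3, 5, 5, 6, 9, 9, 9, 9, 9, 9, 10]
Sorted: [0, 0, 1, 6, 6, 8, 9, 9, 9, 15]


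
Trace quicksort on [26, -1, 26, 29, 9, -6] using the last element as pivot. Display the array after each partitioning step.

Partition 1: pivot=-6 at index 0 -> [-6, -1, 26, 29, 9, 26]
Partition 2: pivot=26 at index 4 -> [-6, -1, 26, 9, 26, 29]
Partition 3: pivot=9 at index 2 -> [-6, -1, 9, 26, 26, 29]


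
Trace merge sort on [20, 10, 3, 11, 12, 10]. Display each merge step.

Divide and conquer:
  Merge [10] + [3] -> [3, 10]
  Merge [20] + [3, 10] -> [3, 10, 20]
  Merge [12] + [10] -> [10, 12]
  Merge [11] + [10, 12] -> [10, 11, 12]
  Merge [3, 10, 20] + [10, 11, 12] -> [3, 10, 10, 11, 12, 20]


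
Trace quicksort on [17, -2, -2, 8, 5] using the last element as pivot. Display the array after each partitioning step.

Partition 1: pivot=5 at index 2 -> [-2, -2, 5, 8, 17]
Partition 2: pivot=-2 at index 1 -> [-2, -2, 5, 8, 17]
Partition 3: pivot=17 at index 4 -> [-2, -2, 5, 8, 17]


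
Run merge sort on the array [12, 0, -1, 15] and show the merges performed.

Divide and conquer:
  Merge [12] + [0] -> [0, 12]
  Merge [-1] + [15] -> [-1, 15]
  Merge [0, 12] + [-1, 15] -> [-1, 0, 12, 15]


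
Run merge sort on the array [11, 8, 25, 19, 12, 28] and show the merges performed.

Divide and conquer:
  Merge [8] + [25] -> [8, 25]
  Merge [11] + [8, 25] -> [8, 11, 25]
  Merge [12] + [28] -> [12, 28]
  Merge [19] + [12, 28] -> [12, 19, 28]
  Merge [8, 11, 25] + [12, 19, 28] -> [8, 11, 12, 19, 25, 28]


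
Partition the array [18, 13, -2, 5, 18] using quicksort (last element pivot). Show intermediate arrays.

Partition 1: pivot=18 at index 4 -> [18, 13, -2, 5, 18]
Partition 2: pivot=5 at index 1 -> [-2, 5, 18, 13, 18]
Partition 3: pivot=13 at index 2 -> [-2, 5, 13, 18, 18]


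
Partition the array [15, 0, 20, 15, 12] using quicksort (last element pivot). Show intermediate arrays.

Partition 1: pivot=12 at index 1 -> [0, 12, 20, 15, 15]
Partition 2: pivot=15 at index 3 -> [0, 12, 15, 15, 20]


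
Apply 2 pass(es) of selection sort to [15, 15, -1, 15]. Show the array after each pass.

Pass 1: Select minimum -1 at index 2, swap -> [-1, 15, 15, 15]
Pass 2: Select minimum 15 at index 1, swap -> [-1, 15, 15, 15]


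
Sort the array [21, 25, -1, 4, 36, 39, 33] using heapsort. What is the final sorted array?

Build heap: [39, 36, 33, 4, 25, -1, 21]
Extract 39: [36, 25, 33, 4, 21, -1, 39]
Extract 36: [33, 25, -1, 4, 21, 36, 39]
Extract 33: [25, 21, -1, 4, 33, 36, 39]
Extract 25: [21, 4, -1, 25, 33, 36, 39]
Extract 21: [4, -1, 21, 25, 33, 36, 39]
Extract 4: [-1, 4, 21, 25, 33, 36, 39]


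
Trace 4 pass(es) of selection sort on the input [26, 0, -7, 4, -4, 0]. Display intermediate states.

Pass 1: Select minimum -7 at index 2, swap -> [-7, 0, 26, 4, -4, 0]
Pass 2: Select minimum -4 at index 4, swap -> [-7, -4, 26, 4, 0, 0]
Pass 3: Select minimum 0 at index 4, swap -> [-7, -4, 0, 4, 26, 0]
Pass 4: Select minimum 0 at index 5, swap -> [-7, -4, 0, 0, 26, 4]


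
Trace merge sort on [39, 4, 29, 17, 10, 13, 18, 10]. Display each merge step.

Divide and conquer:
  Merge [39] + [4] -> [4, 39]
  Merge [29] + [17] -> [17, 29]
  Merge [4, 39] + [17, 29] -> [4, 17, 29, 39]
  Merge [10] + [13] -> [10, 13]
  Merge [18] + [10] -> [10, 18]
  Merge [10, 13] + [10, 18] -> [10, 10, 13, 18]
  Merge [4, 17, 29, 39] + [10, 10, 13, 18] -> [4, 10, 10, 13, 17, 18, 29, 39]


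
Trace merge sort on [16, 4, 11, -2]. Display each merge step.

Divide and conquer:
  Merge [16] + [4] -> [4, 16]
  Merge [11] + [-2] -> [-2, 11]
  Merge [4, 16] + [-2, 11] -> [-2, 4, 11, 16]


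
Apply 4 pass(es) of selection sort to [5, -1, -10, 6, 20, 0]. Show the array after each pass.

Pass 1: Select minimum -10 at index 2, swap -> [-10, -1, 5, 6, 20, 0]
Pass 2: Select minimum -1 at index 1, swap -> [-10, -1, 5, 6, 20, 0]
Pass 3: Select minimum 0 at index 5, swap -> [-10, -1, 0, 6, 20, 5]
Pass 4: Select minimum 5 at index 5, swap -> [-10, -1, 0, 5, 20, 6]


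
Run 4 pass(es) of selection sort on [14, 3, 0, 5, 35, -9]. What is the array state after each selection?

Pass 1: Select minimum -9 at index 5, swap -> [-9, 3, 0, 5, 35, 14]
Pass 2: Select minimum 0 at index 2, swap -> [-9, 0, 3, 5, 35, 14]
Pass 3: Select minimum 3 at index 2, swap -> [-9, 0, 3, 5, 35, 14]
Pass 4: Select minimum 5 at index 3, swap -> [-9, 0, 3, 5, 35, 14]


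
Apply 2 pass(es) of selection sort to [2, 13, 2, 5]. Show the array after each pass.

Pass 1: Select minimum 2 at index 0, swap -> [2, 13, 2, 5]
Pass 2: Select minimum 2 at index 2, swap -> [2, 2, 13, 5]


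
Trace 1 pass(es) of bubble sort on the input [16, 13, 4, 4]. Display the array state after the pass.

After pass 1: [13, 4, 4, 16] (3 swaps)
Total swaps: 3


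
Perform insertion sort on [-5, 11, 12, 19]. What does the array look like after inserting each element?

First element -5 is already 'sorted'
Insert 11: shifted 0 elements -> [-5, 11, 12, 19]
Insert 12: shifted 0 elements -> [-5, 11, 12, 19]
Insert 19: shifted 0 elements -> [-5, 11, 12, 19]


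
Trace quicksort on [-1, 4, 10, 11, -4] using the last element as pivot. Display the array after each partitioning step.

Partition 1: pivot=-4 at index 0 -> [-4, 4, 10, 11, -1]
Partition 2: pivot=-1 at index 1 -> [-4, -1, 10, 11, 4]
Partition 3: pivot=4 at index 2 -> [-4, -1, 4, 11, 10]
Partition 4: pivot=10 at index 3 -> [-4, -1, 4, 10, 11]


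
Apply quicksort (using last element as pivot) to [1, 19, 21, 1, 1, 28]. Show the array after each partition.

Partition 1: pivot=28 at index 5 -> [1, 19, 21, 1, 1, 28]
Partition 2: pivot=1 at index 2 -> [1, 1, 1, 19, 21, 28]
Partition 3: pivot=1 at index 1 -> [1, 1, 1, 19, 21, 28]
Partition 4: pivot=21 at index 4 -> [1, 1, 1, 19, 21, 28]


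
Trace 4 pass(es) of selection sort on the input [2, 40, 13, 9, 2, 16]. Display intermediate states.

Pass 1: Select minimum 2 at index 0, swap -> [2, 40, 13, 9, 2, 16]
Pass 2: Select minimum 2 at index 4, swap -> [2, 2, 13, 9, 40, 16]
Pass 3: Select minimum 9 at index 3, swap -> [2, 2, 9, 13, 40, 16]
Pass 4: Select minimum 13 at index 3, swap -> [2, 2, 9, 13, 40, 16]


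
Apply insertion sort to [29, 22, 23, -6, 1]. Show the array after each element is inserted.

First element 29 is already 'sorted'
Insert 22: shifted 1 elements -> [22, 29, 23, -6, 1]
Insert 23: shifted 1 elements -> [22, 23, 29, -6, 1]
Insert -6: shifted 3 elements -> [-6, 22, 23, 29, 1]
Insert 1: shifted 3 elements -> [-6, 1, 22, 23, 29]


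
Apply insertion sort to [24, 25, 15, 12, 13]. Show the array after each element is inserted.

First element 24 is already 'sorted'
Insert 25: shifted 0 elements -> [24, 25, 15, 12, 13]
Insert 15: shifted 2 elements -> [15, 24, 25, 12, 13]
Insert 12: shifted 3 elements -> [12, 15, 24, 25, 13]
Insert 13: shifted 3 elements -> [12, 13, 15, 24, 25]


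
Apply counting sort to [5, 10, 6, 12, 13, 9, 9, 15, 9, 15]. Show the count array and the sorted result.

Count array: [0, 0, 0, 0, 0, 1, 1, 0, 0, 3, 1, 0, 1, 1, 0, 2]
(count[i] = number of elements equal to i)
Cumulative count: [0, 0, 0, 0, 0, 1, 2, 2, 2, 5, 6, 6, 7, 8, 8, 10]
Sorted: [5, 6, 9, 9, 9, 10, 12, 13, 15, 15]


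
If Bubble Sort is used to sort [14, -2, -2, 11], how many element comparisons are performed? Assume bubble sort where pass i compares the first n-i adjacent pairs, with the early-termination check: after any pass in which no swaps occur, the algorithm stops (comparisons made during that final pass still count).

Pass 1: compare adjacent pairs (0,1)..(2,3) = 3 comparison(s), 3 swap(s) -> [-2, -2, 11, 14]
Pass 2: compare adjacent pairs (0,1)..(1,2) = 2 comparison(s), 0 swap(s) -> [-2, -2, 11, 14]
No swaps in this pass, so bubble sort stops here.
Total comparisons: 3 + 2 = 5


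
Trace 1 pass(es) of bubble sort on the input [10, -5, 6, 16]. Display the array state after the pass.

After pass 1: [-5, 6, 10, 16] (2 swaps)
Total swaps: 2


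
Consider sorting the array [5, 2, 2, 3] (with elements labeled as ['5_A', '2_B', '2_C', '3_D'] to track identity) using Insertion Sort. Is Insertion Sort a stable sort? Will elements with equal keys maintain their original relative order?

Trace Insertion Sort on the labeled array (the key is the number; the letter only tracks identity):
  Insert 2_B at index 0: [2_B, 5_A, 2_C, 3_D]
  Insert 2_C at index 1: [2_B, 2_C, 5_A, 3_D]
  Insert 3_D at index 2: [2_B, 2_C, 3_D, 5_A]
Final order: [2_B, 2_C, 3_D, 5_A]
Equal keys:
  value 2: originally 2_B, 2_C; after sorting 2_B, 2_C -> order preserved
All equal keys kept their original relative order. Insertion Sort is stable: elements are shifted only while they are strictly greater than the key, so a key is inserted after any equal elements already placed.
Answer: Stable


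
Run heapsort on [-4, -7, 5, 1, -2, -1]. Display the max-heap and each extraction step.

Build heap: [5, 1, -1, -7, -2, -4]
Extract 5: [1, -2, -1, -7, -4, 5]
Extract 1: [-1, -2, -4, -7, 1, 5]
Extract -1: [-2, -7, -4, -1, 1, 5]
Extract -2: [-4, -7, -2, -1, 1, 5]
Extract -4: [-7, -4, -2, -1, 1, 5]


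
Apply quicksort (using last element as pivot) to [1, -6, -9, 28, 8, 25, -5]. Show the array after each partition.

Partition 1: pivot=-5 at index 2 -> [-6, -9, -5, 28, 8, 25, 1]
Partition 2: pivot=-9 at index 0 -> [-9, -6, -5, 28, 8, 25, 1]
Partition 3: pivot=1 at index 3 -> [-9, -6, -5, 1, 8, 25, 28]
Partition 4: pivot=28 at index 6 -> [-9, -6, -5, 1, 8, 25, 28]
Partition 5: pivot=25 at index 5 -> [-9, -6, -5, 1, 8, 25, 28]


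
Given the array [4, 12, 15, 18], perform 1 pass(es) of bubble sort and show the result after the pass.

After pass 1: [4, 12, 15, 18] (0 swaps)
Total swaps: 0


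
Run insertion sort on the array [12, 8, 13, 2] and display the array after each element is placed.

First element 12 is already 'sorted'
Insert 8: shifted 1 elements -> [8, 12, 13, 2]
Insert 13: shifted 0 elements -> [8, 12, 13, 2]
Insert 2: shifted 3 elements -> [2, 8, 12, 13]


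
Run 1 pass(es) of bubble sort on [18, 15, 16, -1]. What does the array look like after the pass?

After pass 1: [15, 16, -1, 18] (3 swaps)
Total swaps: 3


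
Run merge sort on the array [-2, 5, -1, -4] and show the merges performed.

Divide and conquer:
  Merge [-2] + [5] -> [-2, 5]
  Merge [-1] + [-4] -> [-4, -1]
  Merge [-2, 5] + [-4, -1] -> [-4, -2, -1, 5]


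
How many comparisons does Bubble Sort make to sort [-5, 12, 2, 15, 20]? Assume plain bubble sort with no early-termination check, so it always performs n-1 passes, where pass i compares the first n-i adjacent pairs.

Pass 1: compare adjacent pairs (0,1)..(3,4) = 4 comparison(s), 1 swap(s) -> [-5, 2, 12, 15, 20]
Pass 2: compare adjacent pairs (0,1)..(2,3) = 3 comparison(s), 0 swap(s) -> [-5, 2, 12, 15, 20]
Pass 3: compare adjacent pairs (0,1)..(1,2) = 2 comparison(s), 0 swap(s) -> [-5, 2, 12, 15, 20]
Pass 4: compare adjacent pairs (0,1)..(0,1) = 1 comparison(s), 0 swap(s) -> [-5, 2, 12, 15, 20]
Total comparisons: 4 + 3 + 2 + 1 = 10
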